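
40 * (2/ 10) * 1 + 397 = 405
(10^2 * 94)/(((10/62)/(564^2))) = 18538634880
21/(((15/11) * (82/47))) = 3619/410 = 8.83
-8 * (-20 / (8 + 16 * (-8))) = -1.33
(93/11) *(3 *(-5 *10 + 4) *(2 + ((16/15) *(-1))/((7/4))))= -624588/385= -1622.31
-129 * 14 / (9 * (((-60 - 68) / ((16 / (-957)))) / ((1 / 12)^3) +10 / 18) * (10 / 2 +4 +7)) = -903 / 952528936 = -0.00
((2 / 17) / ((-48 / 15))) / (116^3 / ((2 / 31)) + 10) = -5 / 3290370128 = -0.00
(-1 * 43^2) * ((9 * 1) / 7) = -16641 / 7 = -2377.29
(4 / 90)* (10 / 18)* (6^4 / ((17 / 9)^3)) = 23328 / 4913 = 4.75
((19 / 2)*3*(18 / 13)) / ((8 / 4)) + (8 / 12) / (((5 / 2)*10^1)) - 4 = 30727 / 1950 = 15.76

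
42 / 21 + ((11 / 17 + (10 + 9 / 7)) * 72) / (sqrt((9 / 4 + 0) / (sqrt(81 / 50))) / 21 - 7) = -7667414981698 / 63505047391 - 26511649920 * 2^(1 / 4) * sqrt(5) / 63505047391 - 450878400 * sqrt(2) / 63505047391 - 1533600 * 2^(3 / 4) * sqrt(5) / 63505047391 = -121.86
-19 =-19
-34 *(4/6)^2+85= 629/9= 69.89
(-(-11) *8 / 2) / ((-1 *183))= -44 / 183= -0.24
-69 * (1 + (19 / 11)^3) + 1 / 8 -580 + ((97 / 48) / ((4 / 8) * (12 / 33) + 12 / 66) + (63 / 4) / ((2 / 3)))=-249231743 / 255552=-975.27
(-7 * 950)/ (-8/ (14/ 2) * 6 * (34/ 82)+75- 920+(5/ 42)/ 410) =22902600/ 2919971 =7.84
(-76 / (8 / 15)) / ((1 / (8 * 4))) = -4560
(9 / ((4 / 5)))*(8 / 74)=45 / 37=1.22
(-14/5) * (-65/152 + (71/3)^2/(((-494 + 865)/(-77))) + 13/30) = 325.48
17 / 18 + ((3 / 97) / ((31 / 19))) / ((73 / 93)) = 123455 / 127458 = 0.97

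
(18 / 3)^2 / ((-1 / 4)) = -144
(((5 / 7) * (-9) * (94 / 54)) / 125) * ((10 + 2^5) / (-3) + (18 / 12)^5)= 1927 / 3360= 0.57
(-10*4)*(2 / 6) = -40 / 3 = -13.33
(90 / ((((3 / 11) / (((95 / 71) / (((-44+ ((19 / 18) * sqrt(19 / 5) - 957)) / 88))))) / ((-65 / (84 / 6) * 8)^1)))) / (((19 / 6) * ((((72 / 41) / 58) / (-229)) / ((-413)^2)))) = -67695095652540436080000 / 115249668031 - 14276909950030728000 * sqrt(95) / 115249668031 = -588585207373.06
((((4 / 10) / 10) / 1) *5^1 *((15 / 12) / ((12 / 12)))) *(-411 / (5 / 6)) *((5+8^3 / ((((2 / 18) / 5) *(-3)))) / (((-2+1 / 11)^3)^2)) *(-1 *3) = -372550420495 / 6353046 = -58641.23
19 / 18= 1.06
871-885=-14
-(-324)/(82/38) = 6156/41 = 150.15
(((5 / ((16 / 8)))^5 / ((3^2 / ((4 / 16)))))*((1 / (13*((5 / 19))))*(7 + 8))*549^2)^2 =35583946583291015625 / 2768896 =12851312069247.46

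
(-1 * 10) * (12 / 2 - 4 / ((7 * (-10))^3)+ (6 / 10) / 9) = -1560653 / 25725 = -60.67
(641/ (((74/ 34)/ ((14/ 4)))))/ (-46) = -76279/ 3404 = -22.41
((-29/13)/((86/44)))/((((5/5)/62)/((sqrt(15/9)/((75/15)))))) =-39556*sqrt(15)/8385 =-18.27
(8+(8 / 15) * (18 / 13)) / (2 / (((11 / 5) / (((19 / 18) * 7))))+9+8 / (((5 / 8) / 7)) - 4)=7029 / 81497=0.09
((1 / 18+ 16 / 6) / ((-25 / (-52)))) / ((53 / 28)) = 35672 / 11925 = 2.99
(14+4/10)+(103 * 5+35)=2822/5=564.40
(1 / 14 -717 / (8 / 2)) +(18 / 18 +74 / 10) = -23909 / 140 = -170.78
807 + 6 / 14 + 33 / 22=11325 / 14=808.93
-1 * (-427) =427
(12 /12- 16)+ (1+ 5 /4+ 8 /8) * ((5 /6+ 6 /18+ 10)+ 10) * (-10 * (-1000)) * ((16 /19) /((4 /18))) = 49529715 /19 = 2606827.11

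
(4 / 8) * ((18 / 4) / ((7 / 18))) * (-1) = -81 / 14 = -5.79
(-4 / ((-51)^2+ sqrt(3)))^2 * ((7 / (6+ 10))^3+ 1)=2502561713 / 976381951556352 - 1282871 * sqrt(3) / 650921301037568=0.00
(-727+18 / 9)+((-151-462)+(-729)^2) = 530103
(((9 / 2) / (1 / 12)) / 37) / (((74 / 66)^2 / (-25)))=-1470150 / 50653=-29.02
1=1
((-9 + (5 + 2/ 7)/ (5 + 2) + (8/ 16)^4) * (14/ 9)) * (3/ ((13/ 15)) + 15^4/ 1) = -234564475/ 364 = -644407.90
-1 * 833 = -833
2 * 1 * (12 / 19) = 24 / 19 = 1.26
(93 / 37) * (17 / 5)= 1581 / 185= 8.55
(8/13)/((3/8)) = 64/39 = 1.64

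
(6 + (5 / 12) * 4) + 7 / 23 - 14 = -416 / 69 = -6.03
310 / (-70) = -31 / 7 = -4.43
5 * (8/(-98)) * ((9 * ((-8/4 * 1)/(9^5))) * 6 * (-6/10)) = -0.00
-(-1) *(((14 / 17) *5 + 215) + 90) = 5255 / 17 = 309.12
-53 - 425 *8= -3453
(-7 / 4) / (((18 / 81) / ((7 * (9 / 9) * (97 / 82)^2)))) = -4149369 / 53792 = -77.14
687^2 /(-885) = -157323 /295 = -533.30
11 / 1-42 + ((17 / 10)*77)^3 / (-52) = -2244558629 / 52000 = -43164.59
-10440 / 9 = -1160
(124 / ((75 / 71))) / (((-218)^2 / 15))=2201 / 59405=0.04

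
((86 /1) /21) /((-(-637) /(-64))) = -5504 /13377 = -0.41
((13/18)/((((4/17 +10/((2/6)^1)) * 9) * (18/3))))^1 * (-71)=-15691/499608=-0.03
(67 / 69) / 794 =67 / 54786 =0.00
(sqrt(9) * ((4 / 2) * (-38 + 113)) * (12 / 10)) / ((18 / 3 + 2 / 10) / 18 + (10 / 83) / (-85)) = 68574600 / 43561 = 1574.22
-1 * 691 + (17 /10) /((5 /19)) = -684.54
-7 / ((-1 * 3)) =7 / 3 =2.33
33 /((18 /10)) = 55 /3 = 18.33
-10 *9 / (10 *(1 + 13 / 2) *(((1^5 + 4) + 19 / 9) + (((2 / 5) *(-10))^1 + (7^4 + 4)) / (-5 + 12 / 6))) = 54 / 35695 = 0.00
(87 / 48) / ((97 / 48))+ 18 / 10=1308 / 485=2.70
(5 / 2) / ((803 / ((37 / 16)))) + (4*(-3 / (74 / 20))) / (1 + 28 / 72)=-11066447 / 4753760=-2.33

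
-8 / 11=-0.73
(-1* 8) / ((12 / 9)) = -6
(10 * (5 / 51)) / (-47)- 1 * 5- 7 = -12.02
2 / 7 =0.29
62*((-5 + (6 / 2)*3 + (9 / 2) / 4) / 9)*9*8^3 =162688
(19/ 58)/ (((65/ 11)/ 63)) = 13167/ 3770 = 3.49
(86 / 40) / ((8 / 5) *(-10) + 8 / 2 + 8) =-43 / 80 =-0.54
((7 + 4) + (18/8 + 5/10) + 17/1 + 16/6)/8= 401/96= 4.18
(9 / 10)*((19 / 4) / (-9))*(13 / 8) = -0.77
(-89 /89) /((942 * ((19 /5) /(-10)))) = 25 /8949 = 0.00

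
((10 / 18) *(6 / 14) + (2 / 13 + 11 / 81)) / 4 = 1945 / 14742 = 0.13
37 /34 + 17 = 615 /34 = 18.09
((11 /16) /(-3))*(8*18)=-33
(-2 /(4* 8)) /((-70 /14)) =1 /80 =0.01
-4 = -4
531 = 531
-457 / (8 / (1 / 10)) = -457 / 80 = -5.71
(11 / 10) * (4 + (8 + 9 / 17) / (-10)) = 3.46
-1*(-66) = 66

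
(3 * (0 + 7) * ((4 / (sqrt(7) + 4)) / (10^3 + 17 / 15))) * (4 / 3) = 2240 / 45051-560 * sqrt(7) / 45051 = 0.02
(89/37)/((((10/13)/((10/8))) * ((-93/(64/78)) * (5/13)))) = -4628/51615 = -0.09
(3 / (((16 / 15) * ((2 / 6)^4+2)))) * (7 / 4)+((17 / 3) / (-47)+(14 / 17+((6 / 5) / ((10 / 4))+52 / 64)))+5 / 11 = 33666359953 / 6876513600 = 4.90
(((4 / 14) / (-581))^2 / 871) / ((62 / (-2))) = -4 / 446609743489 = -0.00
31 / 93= 1 / 3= 0.33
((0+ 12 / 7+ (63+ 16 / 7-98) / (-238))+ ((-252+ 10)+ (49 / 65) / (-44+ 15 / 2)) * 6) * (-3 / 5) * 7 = 34393944369 / 5646550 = 6091.14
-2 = -2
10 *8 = 80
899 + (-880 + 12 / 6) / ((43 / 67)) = -20169 / 43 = -469.05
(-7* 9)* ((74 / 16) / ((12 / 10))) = -3885 / 16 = -242.81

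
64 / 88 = 8 / 11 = 0.73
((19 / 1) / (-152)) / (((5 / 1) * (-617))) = 1 / 24680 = 0.00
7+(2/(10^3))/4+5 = 24001/2000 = 12.00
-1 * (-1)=1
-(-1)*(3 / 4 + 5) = 23 / 4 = 5.75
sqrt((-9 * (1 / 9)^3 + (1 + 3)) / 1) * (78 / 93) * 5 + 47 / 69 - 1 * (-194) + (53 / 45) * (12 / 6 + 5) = 130 * sqrt(323) / 279 + 210028 / 1035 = 211.30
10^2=100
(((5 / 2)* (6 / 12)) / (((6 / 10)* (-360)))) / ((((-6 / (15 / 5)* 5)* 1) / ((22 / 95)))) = 11 / 82080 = 0.00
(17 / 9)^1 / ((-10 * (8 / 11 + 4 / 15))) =-187 / 984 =-0.19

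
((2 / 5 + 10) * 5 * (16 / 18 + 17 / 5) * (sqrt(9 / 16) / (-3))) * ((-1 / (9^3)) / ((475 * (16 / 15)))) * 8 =2509 / 2077650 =0.00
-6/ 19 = -0.32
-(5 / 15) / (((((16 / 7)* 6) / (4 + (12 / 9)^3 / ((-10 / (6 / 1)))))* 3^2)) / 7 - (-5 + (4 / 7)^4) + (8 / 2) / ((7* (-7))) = 336815851 / 70013160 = 4.81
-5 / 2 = -2.50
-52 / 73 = -0.71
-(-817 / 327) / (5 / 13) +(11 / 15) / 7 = 25182 / 3815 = 6.60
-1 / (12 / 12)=-1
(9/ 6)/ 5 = 3/ 10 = 0.30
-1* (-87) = 87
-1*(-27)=27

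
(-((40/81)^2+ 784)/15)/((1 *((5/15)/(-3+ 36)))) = -56599664/10935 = -5176.01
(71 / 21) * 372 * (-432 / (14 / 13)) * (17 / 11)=-420267744 / 539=-779717.52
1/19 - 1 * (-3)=58/19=3.05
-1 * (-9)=9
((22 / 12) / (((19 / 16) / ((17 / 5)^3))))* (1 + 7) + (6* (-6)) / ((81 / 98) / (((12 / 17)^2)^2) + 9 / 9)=477.12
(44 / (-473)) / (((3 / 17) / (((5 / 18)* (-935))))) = 158950 / 1161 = 136.91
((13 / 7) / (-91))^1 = -1 / 49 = -0.02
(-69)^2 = 4761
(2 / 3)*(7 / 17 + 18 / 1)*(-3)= -626 / 17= -36.82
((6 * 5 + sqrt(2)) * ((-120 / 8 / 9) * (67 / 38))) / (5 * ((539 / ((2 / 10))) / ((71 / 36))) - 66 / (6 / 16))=-118925 / 8979476 - 23785 * sqrt(2) / 53876856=-0.01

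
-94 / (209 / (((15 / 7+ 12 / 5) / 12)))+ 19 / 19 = 12139 / 14630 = 0.83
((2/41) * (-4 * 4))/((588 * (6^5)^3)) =-1/354225612754944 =-0.00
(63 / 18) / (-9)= -0.39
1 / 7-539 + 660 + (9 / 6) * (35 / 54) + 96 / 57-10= 544871 / 4788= 113.80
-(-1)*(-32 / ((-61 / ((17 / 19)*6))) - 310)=-356026 / 1159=-307.18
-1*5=-5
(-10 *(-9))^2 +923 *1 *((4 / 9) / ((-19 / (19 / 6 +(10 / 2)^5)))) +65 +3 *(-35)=-30512794 / 513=-59479.13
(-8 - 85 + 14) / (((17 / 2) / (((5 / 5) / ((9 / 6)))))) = -6.20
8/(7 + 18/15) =40/41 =0.98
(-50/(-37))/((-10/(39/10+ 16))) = -2.69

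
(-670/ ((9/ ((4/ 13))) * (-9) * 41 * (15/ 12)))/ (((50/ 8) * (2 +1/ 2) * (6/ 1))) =8576/ 16189875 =0.00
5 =5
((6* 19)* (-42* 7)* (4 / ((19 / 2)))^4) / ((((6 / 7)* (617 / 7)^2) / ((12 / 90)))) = -0.02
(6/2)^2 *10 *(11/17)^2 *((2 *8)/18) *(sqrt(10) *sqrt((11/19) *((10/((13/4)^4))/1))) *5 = 7744000 *sqrt(209)/927979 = 120.64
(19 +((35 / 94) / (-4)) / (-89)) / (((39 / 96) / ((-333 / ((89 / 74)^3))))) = -343205898051168 / 38335509251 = -8952.69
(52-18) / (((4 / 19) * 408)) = 19 / 48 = 0.40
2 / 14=1 / 7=0.14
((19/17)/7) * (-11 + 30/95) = -29/17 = -1.71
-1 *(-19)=19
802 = 802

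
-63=-63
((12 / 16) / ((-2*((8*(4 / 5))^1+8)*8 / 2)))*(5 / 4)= -25 / 3072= -0.01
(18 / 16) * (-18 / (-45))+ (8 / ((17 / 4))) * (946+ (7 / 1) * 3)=619033 / 340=1820.69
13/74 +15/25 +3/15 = 361/370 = 0.98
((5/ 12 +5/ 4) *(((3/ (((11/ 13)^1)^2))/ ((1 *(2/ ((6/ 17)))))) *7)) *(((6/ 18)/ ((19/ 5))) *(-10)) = -295750/ 39083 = -7.57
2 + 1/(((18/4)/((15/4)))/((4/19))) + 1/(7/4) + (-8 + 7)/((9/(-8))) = 3.64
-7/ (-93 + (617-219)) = -7/ 305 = -0.02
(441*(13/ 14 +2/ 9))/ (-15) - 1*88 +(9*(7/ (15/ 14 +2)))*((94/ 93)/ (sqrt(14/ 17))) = -731/ 6 +1974*sqrt(238)/ 1333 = -98.99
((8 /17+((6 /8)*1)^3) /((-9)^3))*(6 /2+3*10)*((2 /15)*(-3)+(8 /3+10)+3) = -2445949 /3965760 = -0.62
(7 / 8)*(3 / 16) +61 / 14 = 4051 / 896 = 4.52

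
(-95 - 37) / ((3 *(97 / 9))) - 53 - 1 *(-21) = -3500 / 97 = -36.08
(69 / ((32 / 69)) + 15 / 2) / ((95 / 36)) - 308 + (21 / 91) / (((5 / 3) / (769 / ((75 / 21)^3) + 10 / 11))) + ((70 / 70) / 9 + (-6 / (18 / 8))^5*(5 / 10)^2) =-279.92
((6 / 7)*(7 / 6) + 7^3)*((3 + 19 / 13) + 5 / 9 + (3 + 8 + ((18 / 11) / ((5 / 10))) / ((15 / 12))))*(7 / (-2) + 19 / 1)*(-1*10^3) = -99363290.75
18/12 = 3/2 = 1.50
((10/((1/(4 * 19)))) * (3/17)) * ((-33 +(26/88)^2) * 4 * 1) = -36319830/2057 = -17656.70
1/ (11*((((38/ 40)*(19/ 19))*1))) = 20/ 209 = 0.10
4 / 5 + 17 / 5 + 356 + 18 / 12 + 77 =4387 / 10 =438.70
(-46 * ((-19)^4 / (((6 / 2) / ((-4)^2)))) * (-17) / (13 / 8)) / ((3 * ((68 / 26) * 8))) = 5328680.89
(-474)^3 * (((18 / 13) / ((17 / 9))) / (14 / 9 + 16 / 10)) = -388179465480 / 15691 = -24738988.30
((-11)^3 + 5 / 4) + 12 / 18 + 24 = -15661 / 12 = -1305.08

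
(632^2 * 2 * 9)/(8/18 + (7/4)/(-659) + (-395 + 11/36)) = -9475934976/519625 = -18236.10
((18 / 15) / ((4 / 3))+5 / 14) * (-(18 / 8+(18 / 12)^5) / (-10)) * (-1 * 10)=-99 / 8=-12.38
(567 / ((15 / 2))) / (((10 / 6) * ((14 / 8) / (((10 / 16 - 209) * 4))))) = -540108 / 25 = -21604.32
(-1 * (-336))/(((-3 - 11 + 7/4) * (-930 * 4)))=8/1085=0.01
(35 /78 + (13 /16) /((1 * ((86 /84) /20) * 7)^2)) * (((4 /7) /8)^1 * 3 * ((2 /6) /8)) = 977315 /16152864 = 0.06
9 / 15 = 3 / 5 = 0.60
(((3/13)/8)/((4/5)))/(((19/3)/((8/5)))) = 9/988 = 0.01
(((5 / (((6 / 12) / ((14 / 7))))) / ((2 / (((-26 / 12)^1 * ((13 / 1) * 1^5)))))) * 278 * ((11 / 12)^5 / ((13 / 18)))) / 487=-1455095785 / 10098432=-144.09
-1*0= 0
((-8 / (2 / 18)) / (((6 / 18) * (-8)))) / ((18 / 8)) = 12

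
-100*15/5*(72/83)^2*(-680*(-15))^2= -161803008000000/6889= -23487154594.28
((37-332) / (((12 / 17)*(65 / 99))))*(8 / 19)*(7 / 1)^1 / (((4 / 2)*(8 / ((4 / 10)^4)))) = -463386 / 154375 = -3.00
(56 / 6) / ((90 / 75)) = 70 / 9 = 7.78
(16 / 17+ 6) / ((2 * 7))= 59 / 119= 0.50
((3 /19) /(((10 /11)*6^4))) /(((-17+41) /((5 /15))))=11 /5909760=0.00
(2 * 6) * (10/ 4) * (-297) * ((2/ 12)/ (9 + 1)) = -297/ 2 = -148.50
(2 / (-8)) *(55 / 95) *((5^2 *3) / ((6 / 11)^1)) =-3025 / 152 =-19.90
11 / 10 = 1.10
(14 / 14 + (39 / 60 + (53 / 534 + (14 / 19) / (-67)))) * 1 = 11816333 / 6797820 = 1.74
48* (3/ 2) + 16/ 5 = 376/ 5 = 75.20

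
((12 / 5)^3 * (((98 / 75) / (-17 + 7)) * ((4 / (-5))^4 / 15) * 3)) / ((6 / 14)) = -0.35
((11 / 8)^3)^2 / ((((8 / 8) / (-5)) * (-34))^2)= 44289025 / 303038464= 0.15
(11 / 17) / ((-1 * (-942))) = 11 / 16014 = 0.00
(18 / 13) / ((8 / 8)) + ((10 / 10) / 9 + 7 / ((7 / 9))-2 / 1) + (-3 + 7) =1462 / 117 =12.50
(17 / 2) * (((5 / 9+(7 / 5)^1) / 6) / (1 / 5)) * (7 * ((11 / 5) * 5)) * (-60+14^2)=3916528 / 27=145056.59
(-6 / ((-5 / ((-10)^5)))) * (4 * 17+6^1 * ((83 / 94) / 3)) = -393480000 / 47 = -8371914.89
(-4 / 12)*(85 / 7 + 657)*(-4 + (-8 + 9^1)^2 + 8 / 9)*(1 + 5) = 177992 / 63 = 2825.27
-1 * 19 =-19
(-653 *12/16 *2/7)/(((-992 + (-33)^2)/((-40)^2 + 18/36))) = -64647/28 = -2308.82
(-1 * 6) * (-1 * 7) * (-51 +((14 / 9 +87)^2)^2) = 2582927273.42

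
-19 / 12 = -1.58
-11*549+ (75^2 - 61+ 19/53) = -25156/53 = -474.64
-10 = -10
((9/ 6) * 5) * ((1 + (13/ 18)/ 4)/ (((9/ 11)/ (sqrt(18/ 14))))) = 4675 * sqrt(7)/ 1008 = 12.27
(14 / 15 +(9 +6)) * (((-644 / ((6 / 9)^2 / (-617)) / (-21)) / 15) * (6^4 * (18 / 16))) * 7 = -461535595.92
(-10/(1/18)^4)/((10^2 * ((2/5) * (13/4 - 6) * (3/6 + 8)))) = 209952/187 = 1122.74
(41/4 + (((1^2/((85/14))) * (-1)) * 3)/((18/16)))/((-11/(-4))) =10007/2805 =3.57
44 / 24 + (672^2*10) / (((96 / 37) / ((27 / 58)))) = 140979199 / 174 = 810225.28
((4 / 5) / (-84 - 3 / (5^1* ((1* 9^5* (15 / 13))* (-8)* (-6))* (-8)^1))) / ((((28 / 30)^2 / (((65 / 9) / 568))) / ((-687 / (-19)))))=-15820998570000 / 3147538825214287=-0.01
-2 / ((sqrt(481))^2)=-2 / 481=-0.00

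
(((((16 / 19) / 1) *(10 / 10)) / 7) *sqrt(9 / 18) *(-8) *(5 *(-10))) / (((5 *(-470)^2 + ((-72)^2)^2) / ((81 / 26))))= 32400 *sqrt(2) / 12093644381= 0.00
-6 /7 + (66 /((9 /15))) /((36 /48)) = 3062 /21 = 145.81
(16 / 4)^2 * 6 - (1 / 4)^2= 1535 / 16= 95.94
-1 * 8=-8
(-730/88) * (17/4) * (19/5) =-23579/176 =-133.97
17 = 17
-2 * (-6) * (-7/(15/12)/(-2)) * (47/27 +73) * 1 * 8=904064/45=20090.31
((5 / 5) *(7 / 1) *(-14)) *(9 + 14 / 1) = -2254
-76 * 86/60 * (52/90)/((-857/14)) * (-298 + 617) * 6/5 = 379467088/964125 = 393.59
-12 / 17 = -0.71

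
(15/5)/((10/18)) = 27/5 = 5.40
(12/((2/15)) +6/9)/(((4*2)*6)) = 17/9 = 1.89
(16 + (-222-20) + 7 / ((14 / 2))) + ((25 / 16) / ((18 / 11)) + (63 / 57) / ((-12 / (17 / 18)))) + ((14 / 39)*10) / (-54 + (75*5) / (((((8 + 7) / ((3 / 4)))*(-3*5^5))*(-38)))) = -1818137703793 / 8109496096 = -224.20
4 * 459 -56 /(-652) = 299282 /163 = 1836.09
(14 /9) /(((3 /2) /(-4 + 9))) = 140 /27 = 5.19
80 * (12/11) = 960/11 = 87.27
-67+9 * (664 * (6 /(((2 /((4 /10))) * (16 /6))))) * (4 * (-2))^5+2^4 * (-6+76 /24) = -1321797269 /15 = -88119817.93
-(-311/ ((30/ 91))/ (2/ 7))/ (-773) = -198107/ 46380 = -4.27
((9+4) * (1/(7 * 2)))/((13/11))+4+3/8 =289/56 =5.16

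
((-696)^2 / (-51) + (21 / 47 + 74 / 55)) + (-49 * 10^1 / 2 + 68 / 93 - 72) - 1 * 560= -42392561272 / 4086885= -10372.83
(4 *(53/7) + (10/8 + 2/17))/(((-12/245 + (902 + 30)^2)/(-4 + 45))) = 21621145/14471275024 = 0.00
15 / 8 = 1.88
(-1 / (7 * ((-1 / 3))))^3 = 27 / 343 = 0.08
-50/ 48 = -25/ 24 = -1.04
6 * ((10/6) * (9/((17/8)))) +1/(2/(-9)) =1287/34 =37.85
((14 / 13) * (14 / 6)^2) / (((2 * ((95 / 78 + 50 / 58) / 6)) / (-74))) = -2944312 / 4705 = -625.78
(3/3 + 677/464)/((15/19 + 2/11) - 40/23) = -5484787/1712624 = -3.20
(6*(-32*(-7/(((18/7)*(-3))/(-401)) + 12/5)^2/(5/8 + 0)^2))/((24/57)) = -23165224162688/151875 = -152528224.94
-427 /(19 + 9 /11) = -4697 /218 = -21.55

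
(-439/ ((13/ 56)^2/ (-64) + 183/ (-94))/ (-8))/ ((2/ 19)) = -4917586688/ 18372359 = -267.66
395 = 395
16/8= 2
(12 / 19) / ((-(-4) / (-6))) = -18 / 19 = -0.95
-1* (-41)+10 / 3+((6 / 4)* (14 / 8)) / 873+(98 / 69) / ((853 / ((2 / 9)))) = 44.34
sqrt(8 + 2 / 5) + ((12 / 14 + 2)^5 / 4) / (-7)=-3.90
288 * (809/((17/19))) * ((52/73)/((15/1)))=76732032/6205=12366.16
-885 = -885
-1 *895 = -895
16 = 16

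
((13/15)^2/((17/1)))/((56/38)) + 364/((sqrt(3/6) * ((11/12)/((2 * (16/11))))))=3211/107100 + 139776 * sqrt(2)/121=1633.69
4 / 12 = 1 / 3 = 0.33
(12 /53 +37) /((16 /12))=5919 /212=27.92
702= 702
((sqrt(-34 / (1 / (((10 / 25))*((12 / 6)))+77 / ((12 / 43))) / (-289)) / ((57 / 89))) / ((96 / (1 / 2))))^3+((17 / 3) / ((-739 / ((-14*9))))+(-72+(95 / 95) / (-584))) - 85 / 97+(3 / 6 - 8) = -3324407295 / 41862872+704969*sqrt(84813) / 43651518154146349056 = -79.41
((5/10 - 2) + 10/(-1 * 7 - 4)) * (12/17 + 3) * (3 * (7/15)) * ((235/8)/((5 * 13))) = -1098531/194480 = -5.65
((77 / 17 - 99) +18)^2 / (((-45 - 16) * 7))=-1690000 / 123403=-13.69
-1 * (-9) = 9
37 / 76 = 0.49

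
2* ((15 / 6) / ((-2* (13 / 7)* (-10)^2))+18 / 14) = 9311 / 3640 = 2.56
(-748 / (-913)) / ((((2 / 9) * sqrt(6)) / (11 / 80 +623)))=937.89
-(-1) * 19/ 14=19/ 14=1.36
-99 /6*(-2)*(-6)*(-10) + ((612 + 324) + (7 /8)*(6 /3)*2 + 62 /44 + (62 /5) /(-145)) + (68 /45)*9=2934.42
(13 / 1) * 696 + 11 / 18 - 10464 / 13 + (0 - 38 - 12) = 1917323 / 234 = 8193.69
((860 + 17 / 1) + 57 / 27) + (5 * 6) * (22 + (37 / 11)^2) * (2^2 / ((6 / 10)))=8213152 / 1089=7541.92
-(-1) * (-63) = -63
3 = 3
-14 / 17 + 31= 513 / 17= 30.18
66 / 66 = 1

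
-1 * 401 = -401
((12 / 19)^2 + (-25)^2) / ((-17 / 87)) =-19641903 / 6137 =-3200.57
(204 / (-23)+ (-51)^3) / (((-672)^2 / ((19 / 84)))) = -19324121 / 290820096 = -0.07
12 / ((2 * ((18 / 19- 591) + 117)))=-19 / 1498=-0.01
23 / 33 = 0.70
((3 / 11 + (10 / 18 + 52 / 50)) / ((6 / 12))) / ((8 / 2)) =2312 / 2475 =0.93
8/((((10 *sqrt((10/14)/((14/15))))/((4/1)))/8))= 896 *sqrt(6)/75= 29.26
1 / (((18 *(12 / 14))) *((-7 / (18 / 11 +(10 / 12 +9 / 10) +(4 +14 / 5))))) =-839 / 8910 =-0.09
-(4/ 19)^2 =-16/ 361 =-0.04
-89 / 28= -3.18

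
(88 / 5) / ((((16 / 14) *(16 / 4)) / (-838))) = -32263 / 10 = -3226.30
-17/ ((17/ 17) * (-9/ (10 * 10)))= 1700/ 9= 188.89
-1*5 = -5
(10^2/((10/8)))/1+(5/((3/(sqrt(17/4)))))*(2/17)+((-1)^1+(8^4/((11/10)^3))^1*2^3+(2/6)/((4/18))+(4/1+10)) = 24713.99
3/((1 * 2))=3/2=1.50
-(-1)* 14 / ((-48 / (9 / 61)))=-21 / 488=-0.04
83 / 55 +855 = 47108 / 55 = 856.51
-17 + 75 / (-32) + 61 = 1333 / 32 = 41.66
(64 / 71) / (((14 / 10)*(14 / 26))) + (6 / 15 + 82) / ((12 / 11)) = 76.73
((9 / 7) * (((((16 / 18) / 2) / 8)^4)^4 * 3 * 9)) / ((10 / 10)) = 1 / 3498258097432756224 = 0.00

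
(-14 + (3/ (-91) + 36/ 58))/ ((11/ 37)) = -1309615/ 29029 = -45.11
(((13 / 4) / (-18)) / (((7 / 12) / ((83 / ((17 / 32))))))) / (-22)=8632 / 3927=2.20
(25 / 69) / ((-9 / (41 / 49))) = -1025 / 30429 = -0.03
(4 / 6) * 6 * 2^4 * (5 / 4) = 80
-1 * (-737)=737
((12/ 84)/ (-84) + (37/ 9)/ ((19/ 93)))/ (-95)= -74931/ 353780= -0.21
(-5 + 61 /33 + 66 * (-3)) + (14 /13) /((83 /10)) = -7157782 /35607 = -201.02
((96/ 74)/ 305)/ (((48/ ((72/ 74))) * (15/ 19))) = 228/ 2087725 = 0.00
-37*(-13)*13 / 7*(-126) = -112554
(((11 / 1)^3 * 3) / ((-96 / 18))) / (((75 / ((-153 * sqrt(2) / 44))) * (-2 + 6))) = 55539 * sqrt(2) / 6400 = 12.27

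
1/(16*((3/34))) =17/24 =0.71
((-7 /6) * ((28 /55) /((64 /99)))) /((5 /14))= -1029 /400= -2.57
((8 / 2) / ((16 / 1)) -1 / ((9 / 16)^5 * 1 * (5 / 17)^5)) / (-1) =5955127366403 / 738112500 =8068.05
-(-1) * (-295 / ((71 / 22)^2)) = -142780 / 5041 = -28.32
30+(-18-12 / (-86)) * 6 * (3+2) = -505.81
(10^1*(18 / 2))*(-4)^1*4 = -1440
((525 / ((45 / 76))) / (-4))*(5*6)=-6650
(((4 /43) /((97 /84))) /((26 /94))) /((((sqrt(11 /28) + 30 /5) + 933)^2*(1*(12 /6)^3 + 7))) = 3638843027008 /165246241850694241835 -553604352*sqrt(77) /165246241850694241835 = 0.00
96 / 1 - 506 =-410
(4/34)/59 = 2/1003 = 0.00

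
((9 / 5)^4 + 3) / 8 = 2109 / 1250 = 1.69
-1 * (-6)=6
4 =4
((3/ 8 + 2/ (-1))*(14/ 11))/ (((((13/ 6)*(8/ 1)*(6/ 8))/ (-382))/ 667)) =891779/ 22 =40535.41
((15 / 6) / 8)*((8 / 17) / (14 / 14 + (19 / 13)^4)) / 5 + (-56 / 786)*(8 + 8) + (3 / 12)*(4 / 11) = -24374546377 / 23352794124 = -1.04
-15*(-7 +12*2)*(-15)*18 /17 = 4050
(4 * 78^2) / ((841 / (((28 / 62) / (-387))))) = -37856 / 1121053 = -0.03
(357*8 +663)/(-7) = -502.71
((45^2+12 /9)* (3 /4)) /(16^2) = 6079 /1024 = 5.94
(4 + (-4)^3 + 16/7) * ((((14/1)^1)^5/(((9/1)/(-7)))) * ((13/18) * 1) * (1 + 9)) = 14123258240/81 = 174361212.84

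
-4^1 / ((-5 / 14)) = 56 / 5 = 11.20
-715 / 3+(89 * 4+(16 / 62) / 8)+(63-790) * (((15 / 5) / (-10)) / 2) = 421753 / 1860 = 226.75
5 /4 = 1.25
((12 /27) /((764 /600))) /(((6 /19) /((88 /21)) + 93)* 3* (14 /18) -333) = -167200 /55483017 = -0.00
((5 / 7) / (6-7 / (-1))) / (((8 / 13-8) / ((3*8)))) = -5 / 28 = -0.18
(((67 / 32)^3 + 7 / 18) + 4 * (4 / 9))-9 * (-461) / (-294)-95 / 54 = -196223543 / 43352064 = -4.53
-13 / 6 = -2.17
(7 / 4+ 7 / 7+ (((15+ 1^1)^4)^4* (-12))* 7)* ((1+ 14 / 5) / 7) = -23552802833312355503267 / 28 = -841171529761155553688.11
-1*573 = -573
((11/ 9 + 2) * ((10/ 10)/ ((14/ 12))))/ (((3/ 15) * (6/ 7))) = 145/ 9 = 16.11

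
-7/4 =-1.75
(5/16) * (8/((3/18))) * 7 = 105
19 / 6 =3.17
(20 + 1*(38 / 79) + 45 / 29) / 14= 1.57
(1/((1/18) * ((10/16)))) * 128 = 18432/5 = 3686.40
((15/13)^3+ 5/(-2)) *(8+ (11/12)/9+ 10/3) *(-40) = 2011625/4563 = 440.86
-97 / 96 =-1.01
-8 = -8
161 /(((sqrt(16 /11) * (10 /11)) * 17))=8.64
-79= -79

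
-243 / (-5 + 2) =81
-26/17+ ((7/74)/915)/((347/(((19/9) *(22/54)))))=-148443722789/97059373470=-1.53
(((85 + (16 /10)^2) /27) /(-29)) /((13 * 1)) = -2189 /254475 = -0.01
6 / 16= 3 / 8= 0.38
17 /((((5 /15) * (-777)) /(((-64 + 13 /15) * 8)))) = 33.15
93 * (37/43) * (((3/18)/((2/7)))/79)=0.59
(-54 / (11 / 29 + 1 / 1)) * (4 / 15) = -261 / 25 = -10.44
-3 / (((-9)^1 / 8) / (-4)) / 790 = -16 / 1185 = -0.01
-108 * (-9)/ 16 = 243/ 4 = 60.75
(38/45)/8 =19/180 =0.11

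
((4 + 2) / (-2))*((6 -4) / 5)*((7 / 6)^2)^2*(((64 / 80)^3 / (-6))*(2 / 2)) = 9604 / 50625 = 0.19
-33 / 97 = -0.34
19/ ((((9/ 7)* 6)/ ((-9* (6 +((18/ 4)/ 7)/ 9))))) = -1615/ 12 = -134.58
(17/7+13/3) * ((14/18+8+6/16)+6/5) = 264617/3780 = 70.00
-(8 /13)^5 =-32768 /371293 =-0.09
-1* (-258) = 258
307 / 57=5.39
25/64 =0.39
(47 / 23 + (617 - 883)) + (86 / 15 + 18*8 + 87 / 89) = -3477208 / 30705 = -113.25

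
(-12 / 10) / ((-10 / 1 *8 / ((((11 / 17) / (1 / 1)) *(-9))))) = -297 / 3400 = -0.09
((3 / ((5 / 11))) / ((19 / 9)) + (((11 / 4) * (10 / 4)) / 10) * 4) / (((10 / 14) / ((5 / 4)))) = 15631 / 1520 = 10.28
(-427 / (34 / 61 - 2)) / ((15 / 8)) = 26047 / 165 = 157.86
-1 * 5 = -5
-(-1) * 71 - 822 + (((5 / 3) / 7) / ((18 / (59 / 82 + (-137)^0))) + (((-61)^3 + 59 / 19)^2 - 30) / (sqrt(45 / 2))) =10861150652.24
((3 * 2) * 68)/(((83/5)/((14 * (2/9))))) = 19040/249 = 76.47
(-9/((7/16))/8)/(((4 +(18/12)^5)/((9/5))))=-5184/12985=-0.40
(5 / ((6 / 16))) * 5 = 200 / 3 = 66.67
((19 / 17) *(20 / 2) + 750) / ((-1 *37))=-12940 / 629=-20.57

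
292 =292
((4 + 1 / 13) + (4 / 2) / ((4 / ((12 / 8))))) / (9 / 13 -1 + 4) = 251 / 192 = 1.31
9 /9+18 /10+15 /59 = 901 /295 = 3.05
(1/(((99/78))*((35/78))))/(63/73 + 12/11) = 0.90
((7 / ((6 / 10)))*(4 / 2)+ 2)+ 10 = 35.33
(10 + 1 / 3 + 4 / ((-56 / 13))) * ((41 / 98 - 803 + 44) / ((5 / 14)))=-5872939 / 294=-19975.98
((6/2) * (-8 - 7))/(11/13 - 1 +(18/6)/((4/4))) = -585/37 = -15.81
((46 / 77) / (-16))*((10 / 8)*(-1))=115 / 2464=0.05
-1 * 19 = -19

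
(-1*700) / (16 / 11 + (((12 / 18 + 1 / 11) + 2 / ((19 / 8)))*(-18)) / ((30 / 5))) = 146300 / 699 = 209.30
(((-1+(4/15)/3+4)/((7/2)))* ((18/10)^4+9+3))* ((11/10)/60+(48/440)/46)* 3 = 1.23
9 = 9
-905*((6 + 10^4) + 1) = -9056335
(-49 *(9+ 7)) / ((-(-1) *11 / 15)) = -11760 / 11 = -1069.09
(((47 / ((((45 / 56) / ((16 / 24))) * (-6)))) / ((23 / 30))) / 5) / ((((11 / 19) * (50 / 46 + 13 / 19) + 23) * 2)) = -950152 / 26930205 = -0.04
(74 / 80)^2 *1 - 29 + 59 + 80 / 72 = 31.97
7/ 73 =0.10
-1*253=-253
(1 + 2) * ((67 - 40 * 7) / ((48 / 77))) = -16401 / 16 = -1025.06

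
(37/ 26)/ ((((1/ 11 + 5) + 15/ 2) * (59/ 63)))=25641/ 212459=0.12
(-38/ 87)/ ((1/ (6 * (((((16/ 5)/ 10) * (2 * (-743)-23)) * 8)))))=7339776/ 725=10123.83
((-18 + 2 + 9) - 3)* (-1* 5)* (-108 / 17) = -5400 / 17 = -317.65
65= 65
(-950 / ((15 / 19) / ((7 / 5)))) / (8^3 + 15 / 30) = -3.29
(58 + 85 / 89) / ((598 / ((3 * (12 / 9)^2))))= 13992 / 26611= 0.53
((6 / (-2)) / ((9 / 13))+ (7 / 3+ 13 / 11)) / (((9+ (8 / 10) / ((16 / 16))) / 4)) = -180 / 539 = -0.33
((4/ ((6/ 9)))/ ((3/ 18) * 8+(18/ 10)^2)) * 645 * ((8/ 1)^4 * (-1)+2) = -1188283500/ 343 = -3464383.38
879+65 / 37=32588 / 37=880.76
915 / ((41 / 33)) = 30195 / 41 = 736.46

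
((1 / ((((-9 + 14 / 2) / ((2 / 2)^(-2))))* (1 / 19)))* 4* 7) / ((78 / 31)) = -4123 / 39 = -105.72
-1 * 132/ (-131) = 132/ 131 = 1.01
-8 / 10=-4 / 5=-0.80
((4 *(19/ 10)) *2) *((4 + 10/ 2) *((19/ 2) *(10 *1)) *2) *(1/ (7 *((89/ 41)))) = 1065672/ 623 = 1710.55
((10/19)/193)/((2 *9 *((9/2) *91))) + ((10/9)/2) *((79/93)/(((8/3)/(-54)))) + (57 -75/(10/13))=-167771838359/3351652668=-50.06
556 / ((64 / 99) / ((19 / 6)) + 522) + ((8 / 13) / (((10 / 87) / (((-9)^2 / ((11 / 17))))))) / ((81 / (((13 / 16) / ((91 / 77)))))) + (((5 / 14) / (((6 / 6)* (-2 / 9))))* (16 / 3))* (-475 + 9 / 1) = 1192125622503 / 297954020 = 4001.04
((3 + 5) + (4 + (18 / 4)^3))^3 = 561515625 / 512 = 1096710.21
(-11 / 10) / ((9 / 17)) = -187 / 90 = -2.08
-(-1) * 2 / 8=1 / 4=0.25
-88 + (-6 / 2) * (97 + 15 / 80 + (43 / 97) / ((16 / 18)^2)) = -2366773 / 6208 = -381.25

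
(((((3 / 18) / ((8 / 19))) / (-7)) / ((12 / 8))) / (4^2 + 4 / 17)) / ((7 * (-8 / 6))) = 323 / 1298304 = 0.00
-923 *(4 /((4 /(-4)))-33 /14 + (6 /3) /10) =5683.04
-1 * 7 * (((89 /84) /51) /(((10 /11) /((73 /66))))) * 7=-45479 /36720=-1.24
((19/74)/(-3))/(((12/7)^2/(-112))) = 6517/1998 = 3.26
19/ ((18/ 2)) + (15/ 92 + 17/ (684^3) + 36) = 281709665815/ 7360310592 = 38.27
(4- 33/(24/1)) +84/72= 91/24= 3.79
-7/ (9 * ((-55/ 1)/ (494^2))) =1708252/ 495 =3451.01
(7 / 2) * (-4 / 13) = -14 / 13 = -1.08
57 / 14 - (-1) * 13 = 239 / 14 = 17.07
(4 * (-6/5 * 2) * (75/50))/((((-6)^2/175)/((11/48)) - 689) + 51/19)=65835/3133646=0.02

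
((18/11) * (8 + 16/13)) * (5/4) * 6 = 16200/143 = 113.29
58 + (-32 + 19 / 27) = 721 / 27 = 26.70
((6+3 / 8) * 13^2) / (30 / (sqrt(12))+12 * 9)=77571 / 7726 - 14365 * sqrt(3) / 30904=9.24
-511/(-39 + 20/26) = 949/71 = 13.37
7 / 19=0.37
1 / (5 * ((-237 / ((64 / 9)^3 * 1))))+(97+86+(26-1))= 179421776 / 863865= 207.70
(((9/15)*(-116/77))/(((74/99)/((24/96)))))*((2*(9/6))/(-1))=2349/2590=0.91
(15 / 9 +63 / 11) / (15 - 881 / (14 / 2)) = -427 / 6402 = -0.07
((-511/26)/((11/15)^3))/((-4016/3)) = 5173875/138977696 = 0.04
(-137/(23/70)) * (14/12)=-33565/69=-486.45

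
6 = 6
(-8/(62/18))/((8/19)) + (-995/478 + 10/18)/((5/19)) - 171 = -182.32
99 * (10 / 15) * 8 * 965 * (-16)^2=130437120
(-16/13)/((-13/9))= 144/169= 0.85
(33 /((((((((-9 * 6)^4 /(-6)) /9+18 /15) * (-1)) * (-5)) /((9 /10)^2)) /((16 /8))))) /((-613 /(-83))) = -6723 /731247700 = -0.00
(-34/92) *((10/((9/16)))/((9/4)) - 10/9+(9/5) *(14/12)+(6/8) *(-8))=-39797/37260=-1.07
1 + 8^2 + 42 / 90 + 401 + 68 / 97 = 679729 / 1455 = 467.17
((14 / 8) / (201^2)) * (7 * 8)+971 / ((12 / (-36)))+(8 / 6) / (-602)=-35424119449 / 12160701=-2913.00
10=10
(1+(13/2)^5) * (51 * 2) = 18937575/16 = 1183598.44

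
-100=-100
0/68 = 0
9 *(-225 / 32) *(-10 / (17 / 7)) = 70875 / 272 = 260.57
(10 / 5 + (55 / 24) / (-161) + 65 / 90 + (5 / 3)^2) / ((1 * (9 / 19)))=402743 / 34776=11.58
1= 1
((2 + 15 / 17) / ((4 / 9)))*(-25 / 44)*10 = -55125 / 1496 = -36.85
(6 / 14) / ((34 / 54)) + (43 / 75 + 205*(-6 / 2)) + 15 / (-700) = -21911497 / 35700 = -613.77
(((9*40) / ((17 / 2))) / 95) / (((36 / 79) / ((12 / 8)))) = 1.47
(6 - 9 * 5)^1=-39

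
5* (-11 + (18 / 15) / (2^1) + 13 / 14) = -663 / 14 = -47.36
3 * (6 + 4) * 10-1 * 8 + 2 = 294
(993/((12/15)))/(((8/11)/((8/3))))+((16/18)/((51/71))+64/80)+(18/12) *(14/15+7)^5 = 889733704991/17212500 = 51691.14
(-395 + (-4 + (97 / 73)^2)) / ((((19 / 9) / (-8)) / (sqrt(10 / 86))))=152414064*sqrt(215) / 4353793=513.31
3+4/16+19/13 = 245/52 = 4.71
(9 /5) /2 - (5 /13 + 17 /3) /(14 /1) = 1277 /2730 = 0.47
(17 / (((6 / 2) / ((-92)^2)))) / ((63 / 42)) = 287776 / 9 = 31975.11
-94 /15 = -6.27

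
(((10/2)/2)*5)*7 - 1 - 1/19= 3285/38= 86.45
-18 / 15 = -6 / 5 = -1.20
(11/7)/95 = 11/665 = 0.02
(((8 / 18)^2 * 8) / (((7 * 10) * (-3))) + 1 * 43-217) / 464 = -739967 / 1973160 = -0.38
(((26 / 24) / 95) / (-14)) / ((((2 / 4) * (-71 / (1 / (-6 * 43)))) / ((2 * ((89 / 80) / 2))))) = -1157 / 11694211200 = -0.00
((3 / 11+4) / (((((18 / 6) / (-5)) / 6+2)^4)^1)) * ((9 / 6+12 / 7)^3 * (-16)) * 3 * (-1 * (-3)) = -770917500000 / 491701133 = -1567.86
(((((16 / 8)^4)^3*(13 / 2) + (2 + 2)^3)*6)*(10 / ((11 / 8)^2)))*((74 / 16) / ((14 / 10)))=2369894400 / 847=2797986.30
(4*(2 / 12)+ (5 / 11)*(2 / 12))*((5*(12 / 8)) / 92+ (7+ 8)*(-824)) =-37145675 / 4048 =-9176.30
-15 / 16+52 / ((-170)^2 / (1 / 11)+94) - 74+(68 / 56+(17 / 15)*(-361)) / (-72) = -3469412348 / 50084055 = -69.27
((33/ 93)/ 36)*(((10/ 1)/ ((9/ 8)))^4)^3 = 188978561024000000000000/ 78797840678199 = 2398270807.90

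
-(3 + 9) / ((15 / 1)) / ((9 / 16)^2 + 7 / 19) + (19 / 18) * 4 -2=157996 / 149895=1.05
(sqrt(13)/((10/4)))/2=sqrt(13)/5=0.72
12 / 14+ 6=48 / 7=6.86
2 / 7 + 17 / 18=155 / 126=1.23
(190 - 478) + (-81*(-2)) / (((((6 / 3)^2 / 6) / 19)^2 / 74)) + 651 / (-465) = 48684818 / 5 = 9736963.60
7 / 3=2.33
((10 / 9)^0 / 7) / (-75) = -1 / 525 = -0.00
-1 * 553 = -553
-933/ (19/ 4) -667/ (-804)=-195.59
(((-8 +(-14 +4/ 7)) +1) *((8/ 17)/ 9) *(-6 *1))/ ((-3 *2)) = -1144/ 1071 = -1.07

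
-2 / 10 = -1 / 5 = -0.20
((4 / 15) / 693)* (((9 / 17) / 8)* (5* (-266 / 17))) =-0.00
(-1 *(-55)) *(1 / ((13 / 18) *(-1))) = -990 / 13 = -76.15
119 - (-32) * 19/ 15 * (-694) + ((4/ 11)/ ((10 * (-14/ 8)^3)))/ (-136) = -28011.13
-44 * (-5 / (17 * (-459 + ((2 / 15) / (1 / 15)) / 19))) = -4180 / 148223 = -0.03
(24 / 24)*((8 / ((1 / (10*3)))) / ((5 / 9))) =432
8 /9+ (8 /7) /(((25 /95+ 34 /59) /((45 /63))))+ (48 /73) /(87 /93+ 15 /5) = 3748385560 /1847910393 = 2.03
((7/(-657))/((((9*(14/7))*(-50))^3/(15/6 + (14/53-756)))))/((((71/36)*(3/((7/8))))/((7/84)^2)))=-3912307/346041626688000000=-0.00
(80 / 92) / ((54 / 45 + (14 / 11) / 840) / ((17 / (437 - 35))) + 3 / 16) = 299200 / 9840619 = 0.03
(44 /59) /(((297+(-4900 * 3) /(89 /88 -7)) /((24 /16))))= 1054 /2592637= 0.00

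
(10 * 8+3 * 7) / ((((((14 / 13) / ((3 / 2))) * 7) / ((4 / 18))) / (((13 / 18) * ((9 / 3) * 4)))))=17069 / 441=38.71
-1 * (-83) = 83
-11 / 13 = -0.85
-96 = -96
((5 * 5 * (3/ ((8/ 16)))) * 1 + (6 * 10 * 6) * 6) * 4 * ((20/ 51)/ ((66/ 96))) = 89600/ 17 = 5270.59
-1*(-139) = 139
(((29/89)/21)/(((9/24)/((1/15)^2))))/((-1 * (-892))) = 58/281331225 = 0.00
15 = 15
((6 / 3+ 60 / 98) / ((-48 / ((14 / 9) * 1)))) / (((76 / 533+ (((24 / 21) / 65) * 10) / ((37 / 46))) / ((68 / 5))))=-5364112 / 1682775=-3.19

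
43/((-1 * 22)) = -43/22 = -1.95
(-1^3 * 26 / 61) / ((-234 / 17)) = 0.03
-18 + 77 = 59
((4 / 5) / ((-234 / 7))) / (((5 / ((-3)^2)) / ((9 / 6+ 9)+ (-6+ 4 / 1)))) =-119 / 325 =-0.37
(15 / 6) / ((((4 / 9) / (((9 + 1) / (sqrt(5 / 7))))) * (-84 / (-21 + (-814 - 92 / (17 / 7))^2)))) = -3145833825 * sqrt(35) / 32368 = -574981.58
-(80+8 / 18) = -724 / 9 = -80.44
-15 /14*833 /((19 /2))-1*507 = -11418 /19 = -600.95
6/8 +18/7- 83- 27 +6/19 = -56585/532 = -106.36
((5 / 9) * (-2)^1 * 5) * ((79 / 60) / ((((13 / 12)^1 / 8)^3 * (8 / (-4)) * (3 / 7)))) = 22650880 / 6591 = 3436.64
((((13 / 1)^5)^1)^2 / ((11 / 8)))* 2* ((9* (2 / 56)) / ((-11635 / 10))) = -763523954856 / 13783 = -55396064.34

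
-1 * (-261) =261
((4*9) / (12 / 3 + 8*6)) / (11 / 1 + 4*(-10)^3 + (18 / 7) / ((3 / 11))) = -63 / 362141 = -0.00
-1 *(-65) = 65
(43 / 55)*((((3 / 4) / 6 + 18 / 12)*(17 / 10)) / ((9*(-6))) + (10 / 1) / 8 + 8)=1708777 / 237600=7.19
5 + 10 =15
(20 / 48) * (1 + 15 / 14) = 145 / 168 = 0.86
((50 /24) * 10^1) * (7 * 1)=875 /6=145.83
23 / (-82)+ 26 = 2109 / 82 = 25.72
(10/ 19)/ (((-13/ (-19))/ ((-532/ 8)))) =-665/ 13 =-51.15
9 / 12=0.75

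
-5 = -5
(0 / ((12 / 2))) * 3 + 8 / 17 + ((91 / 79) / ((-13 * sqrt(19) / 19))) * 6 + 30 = 518 / 17 - 42 * sqrt(19) / 79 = 28.15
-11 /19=-0.58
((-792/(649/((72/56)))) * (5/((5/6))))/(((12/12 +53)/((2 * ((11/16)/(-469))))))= 99/193697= 0.00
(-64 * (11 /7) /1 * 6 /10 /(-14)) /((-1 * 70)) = -528 /8575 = -0.06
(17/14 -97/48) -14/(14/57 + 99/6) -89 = -58140331/641424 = -90.64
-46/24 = -23/12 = -1.92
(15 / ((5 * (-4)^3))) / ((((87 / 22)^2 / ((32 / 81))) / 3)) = -242 / 68121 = -0.00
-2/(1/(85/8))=-85/4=-21.25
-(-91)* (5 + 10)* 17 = 23205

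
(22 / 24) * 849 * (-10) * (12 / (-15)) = 6226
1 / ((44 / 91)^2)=8281 / 1936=4.28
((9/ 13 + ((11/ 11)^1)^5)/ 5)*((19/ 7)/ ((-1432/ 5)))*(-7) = 209/ 9308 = 0.02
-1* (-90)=90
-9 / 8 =-1.12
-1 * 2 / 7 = -2 / 7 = -0.29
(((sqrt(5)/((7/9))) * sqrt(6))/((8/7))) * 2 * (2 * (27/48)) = 13.86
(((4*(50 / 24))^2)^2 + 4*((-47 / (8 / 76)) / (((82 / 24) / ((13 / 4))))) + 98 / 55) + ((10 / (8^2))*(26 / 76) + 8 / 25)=3471342415483 / 1110542400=3125.81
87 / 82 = 1.06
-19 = -19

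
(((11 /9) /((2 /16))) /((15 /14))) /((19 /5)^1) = 1232 /513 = 2.40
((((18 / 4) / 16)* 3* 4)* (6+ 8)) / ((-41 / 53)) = -10017 / 164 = -61.08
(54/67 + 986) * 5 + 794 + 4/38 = 5728.14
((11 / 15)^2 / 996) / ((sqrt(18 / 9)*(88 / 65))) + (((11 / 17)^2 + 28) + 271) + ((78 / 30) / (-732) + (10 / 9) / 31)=143*sqrt(2) / 717120 + 29456938559 / 98369820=299.45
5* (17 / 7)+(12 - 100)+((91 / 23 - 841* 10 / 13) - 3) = -1510777 / 2093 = -721.82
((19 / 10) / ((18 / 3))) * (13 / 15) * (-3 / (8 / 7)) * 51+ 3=-26993 / 800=-33.74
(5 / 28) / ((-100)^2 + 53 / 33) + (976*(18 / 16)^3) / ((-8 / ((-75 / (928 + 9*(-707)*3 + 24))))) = -1100757153315 / 1532459842816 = -0.72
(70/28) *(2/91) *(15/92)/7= 75/58604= 0.00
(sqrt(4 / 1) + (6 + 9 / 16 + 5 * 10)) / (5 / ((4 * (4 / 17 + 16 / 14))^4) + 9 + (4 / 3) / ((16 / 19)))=5.53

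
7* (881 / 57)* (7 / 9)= 43169 / 513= 84.15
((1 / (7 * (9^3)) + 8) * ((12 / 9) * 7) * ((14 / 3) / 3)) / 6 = 1143100 / 59049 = 19.36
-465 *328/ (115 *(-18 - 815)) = 30504/ 19159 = 1.59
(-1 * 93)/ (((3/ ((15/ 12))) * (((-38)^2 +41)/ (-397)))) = 12307/ 1188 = 10.36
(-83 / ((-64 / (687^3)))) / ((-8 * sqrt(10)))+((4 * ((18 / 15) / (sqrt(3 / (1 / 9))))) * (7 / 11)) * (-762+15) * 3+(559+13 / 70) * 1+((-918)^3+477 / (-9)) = -790243254.29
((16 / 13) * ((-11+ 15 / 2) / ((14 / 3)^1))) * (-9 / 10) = 54 / 65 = 0.83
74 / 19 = 3.89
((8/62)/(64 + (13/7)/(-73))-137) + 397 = 263491504/1013421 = 260.00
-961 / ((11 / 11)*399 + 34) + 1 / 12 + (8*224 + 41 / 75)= 77524779 / 43300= 1790.41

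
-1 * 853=-853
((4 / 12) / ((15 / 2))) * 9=2 / 5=0.40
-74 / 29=-2.55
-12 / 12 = -1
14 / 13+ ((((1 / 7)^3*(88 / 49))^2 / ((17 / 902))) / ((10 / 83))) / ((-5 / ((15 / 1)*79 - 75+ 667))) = -5015816760802 / 1560675750725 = -3.21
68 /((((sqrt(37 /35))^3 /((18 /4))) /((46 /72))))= 13685 * sqrt(1295) /2738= 179.86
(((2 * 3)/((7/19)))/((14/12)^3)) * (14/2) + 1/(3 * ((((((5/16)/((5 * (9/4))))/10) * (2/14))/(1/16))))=85263/686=124.29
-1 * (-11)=11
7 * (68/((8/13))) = 1547/2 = 773.50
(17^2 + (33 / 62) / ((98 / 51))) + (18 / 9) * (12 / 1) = 1903471 / 6076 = 313.28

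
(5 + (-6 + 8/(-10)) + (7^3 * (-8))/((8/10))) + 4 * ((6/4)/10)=-17156/5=-3431.20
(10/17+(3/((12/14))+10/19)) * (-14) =-20867/323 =-64.60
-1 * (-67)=67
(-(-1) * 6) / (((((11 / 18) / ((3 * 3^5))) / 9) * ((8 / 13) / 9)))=20726199 / 22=942099.95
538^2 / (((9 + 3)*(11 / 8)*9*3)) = 578888 / 891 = 649.71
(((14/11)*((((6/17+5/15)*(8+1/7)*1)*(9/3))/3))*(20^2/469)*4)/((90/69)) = 699200/37587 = 18.60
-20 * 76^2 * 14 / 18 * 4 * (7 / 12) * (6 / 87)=-11320960 / 783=-14458.44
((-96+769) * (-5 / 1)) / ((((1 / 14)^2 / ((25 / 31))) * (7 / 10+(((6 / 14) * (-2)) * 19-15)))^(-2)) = -2964638788393 / 23529800000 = -126.00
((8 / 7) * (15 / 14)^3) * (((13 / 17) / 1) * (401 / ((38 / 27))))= 475034625 / 1551046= 306.27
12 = 12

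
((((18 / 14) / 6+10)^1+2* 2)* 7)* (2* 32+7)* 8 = 56516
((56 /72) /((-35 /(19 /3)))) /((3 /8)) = -152 /405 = -0.38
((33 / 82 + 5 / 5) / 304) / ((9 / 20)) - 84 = -4710817 / 56088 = -83.99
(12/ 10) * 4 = 24/ 5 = 4.80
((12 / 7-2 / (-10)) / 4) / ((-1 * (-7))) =67 / 980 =0.07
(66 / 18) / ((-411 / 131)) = -1441 / 1233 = -1.17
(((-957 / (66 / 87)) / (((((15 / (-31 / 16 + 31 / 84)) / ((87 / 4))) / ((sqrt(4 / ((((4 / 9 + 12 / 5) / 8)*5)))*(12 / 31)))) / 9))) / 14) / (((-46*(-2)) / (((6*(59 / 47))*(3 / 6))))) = 5944306581 / 135600640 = 43.84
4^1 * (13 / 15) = 52 / 15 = 3.47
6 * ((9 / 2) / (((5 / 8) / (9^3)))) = 157464 / 5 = 31492.80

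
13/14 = 0.93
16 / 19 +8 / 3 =200 / 57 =3.51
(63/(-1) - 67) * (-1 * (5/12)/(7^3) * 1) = 325/2058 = 0.16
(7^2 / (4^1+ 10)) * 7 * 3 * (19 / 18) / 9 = 931 / 108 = 8.62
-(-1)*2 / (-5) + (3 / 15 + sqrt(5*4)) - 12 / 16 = -19 / 20 + 2*sqrt(5) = 3.52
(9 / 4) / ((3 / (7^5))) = 50421 / 4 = 12605.25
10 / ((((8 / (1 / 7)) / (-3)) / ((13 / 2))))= -3.48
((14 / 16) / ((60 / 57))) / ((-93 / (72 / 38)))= -21 / 1240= -0.02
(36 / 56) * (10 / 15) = 3 / 7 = 0.43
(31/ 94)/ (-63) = -31/ 5922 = -0.01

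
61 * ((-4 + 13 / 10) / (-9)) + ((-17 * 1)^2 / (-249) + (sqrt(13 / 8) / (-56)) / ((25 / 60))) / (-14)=3 * sqrt(26) / 3920 + 160207 / 8715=18.39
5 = 5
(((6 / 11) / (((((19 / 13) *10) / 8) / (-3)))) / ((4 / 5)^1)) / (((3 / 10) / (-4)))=14.93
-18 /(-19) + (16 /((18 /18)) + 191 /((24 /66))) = 41207 /76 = 542.20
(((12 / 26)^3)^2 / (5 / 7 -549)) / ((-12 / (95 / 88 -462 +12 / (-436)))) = -7520823513 / 11105913118729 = -0.00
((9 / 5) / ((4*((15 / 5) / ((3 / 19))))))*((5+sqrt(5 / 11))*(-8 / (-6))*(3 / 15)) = 3*sqrt(55) / 5225+3 / 95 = 0.04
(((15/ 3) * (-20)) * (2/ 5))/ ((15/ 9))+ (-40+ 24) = -40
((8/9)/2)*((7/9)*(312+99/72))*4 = 35098/81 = 433.31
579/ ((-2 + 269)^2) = 193/ 23763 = 0.01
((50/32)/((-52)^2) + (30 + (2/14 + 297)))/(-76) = -99074735/23016448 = -4.30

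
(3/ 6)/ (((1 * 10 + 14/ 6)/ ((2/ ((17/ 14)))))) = 42/ 629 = 0.07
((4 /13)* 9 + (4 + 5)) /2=153 /26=5.88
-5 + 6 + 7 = 8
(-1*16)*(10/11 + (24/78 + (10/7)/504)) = -1230604/63063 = -19.51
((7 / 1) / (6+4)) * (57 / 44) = 399 / 440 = 0.91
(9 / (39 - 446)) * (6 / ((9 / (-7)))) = 0.10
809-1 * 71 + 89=827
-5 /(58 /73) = -365 /58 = -6.29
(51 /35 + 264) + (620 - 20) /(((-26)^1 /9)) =26283 /455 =57.76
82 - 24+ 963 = 1021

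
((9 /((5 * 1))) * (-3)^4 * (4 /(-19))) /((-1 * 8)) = 729 /190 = 3.84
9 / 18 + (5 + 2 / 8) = 5.75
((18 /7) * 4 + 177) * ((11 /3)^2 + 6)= 10925 /3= 3641.67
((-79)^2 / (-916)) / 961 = -6241 / 880276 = -0.01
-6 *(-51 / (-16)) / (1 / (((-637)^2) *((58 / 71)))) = -1800397053 / 284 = -6339426.24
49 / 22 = 2.23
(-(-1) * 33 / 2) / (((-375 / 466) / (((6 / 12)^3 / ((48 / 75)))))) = -2563 / 640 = -4.00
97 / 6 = 16.17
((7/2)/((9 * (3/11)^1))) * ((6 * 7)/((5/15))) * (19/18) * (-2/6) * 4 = -20482/81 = -252.86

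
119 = 119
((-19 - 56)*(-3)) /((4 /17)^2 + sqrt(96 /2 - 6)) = 34.42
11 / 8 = 1.38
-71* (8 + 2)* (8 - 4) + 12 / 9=-8516 / 3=-2838.67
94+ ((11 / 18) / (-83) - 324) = -343631 / 1494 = -230.01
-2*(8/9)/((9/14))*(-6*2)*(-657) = -65408/3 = -21802.67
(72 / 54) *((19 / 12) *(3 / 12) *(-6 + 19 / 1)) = 247 / 36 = 6.86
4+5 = 9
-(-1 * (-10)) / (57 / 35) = -350 / 57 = -6.14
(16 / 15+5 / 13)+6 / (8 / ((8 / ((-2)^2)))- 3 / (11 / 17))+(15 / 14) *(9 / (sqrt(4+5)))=-13003 / 2730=-4.76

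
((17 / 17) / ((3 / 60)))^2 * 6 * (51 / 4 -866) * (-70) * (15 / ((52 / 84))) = 45153990000 / 13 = 3473383846.15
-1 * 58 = -58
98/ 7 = 14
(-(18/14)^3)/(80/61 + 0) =-44469/27440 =-1.62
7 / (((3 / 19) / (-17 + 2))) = -665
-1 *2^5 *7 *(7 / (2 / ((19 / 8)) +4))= -7448 / 23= -323.83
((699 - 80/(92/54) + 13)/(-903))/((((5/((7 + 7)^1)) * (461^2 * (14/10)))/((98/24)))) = -53536/1891649421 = -0.00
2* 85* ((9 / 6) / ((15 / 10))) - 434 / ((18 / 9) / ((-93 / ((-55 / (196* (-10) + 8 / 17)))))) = 672428422 / 935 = 719174.78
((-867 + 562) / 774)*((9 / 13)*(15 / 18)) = -1525 / 6708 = -0.23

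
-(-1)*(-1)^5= -1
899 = 899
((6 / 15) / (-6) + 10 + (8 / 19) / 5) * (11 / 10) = 6281 / 570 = 11.02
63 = 63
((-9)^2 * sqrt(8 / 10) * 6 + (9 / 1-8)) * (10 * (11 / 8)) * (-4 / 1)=-10692 * sqrt(5)-55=-23963.04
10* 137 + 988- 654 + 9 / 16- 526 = 18857 / 16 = 1178.56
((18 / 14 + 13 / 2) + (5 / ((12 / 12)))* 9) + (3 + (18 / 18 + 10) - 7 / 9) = 8317 / 126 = 66.01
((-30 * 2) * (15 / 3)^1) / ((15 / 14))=-280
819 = 819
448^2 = 200704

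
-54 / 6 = -9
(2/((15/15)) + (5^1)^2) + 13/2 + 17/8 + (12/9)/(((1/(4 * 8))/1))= 1879/24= 78.29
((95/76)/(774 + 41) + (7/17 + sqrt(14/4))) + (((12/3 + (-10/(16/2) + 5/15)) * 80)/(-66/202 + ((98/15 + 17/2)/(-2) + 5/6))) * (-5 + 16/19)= sqrt(14)/2 + 1312598196559/8946328676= 148.59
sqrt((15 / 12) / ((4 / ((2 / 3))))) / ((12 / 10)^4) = 0.22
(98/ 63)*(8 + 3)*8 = 1232/ 9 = 136.89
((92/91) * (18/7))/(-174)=-0.01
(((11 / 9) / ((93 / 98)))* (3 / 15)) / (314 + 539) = 1078 / 3569805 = 0.00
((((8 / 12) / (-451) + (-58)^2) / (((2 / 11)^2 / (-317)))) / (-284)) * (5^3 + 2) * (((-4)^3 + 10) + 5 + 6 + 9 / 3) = -5039056987525 / 8733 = -577013281.52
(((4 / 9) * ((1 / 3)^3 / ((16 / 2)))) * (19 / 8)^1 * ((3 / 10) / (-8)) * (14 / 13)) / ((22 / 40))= -133 / 370656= -0.00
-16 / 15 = -1.07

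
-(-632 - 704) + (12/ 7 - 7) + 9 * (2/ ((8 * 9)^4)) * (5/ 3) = 41721661475/ 31352832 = 1330.71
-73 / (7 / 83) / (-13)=6059 / 91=66.58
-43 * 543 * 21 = -490329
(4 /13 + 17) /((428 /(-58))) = -6525 /2782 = -2.35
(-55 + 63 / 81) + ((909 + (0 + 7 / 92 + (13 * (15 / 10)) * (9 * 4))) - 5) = 1284935 / 828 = 1551.85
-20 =-20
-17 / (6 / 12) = -34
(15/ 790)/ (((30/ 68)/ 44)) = 748/ 395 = 1.89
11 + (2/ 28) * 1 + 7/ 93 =14513/ 1302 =11.15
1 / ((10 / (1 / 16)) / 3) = 3 / 160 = 0.02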